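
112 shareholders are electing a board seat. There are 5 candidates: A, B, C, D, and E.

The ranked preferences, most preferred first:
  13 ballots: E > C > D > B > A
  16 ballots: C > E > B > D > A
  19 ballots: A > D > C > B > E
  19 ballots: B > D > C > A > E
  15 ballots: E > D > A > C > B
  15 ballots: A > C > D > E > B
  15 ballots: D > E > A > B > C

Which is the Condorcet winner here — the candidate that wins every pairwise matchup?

D

D vs A: 78–34
D vs B: 77–35
D vs C: 68–44
D vs E: 68–44
D beats every other candidate.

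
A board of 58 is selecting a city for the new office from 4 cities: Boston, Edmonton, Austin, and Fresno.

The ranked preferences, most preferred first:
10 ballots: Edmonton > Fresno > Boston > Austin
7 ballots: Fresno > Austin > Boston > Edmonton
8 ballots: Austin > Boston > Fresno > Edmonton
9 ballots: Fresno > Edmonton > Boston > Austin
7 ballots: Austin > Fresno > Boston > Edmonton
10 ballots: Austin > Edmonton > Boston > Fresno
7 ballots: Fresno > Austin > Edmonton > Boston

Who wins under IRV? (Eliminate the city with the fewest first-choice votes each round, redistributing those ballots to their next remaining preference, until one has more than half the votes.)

Fresno

Round 1: Boston 0, Edmonton 10, Austin 25, Fresno 23. Boston eliminated.
Round 2: Edmonton 10, Austin 25, Fresno 23. Edmonton eliminated.
Round 3: Austin 25, Fresno 33. Fresno has a majority (≥30).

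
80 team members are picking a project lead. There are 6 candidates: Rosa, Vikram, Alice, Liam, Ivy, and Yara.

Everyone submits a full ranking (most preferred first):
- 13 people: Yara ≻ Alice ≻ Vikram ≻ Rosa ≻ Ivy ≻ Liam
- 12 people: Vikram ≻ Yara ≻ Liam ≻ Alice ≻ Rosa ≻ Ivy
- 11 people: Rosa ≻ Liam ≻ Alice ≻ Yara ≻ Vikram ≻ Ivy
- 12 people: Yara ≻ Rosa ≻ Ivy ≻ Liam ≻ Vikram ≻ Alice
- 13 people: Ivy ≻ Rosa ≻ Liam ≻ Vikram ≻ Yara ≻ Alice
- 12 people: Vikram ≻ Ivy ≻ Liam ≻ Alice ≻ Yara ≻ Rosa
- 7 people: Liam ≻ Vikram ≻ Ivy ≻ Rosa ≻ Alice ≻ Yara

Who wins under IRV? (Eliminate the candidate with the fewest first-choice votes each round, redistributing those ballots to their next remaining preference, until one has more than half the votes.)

Vikram

Round 1: Rosa 11, Vikram 24, Alice 0, Liam 7, Ivy 13, Yara 25. Alice eliminated.
Round 2: Rosa 11, Vikram 24, Liam 7, Ivy 13, Yara 25. Liam eliminated.
Round 3: Rosa 11, Vikram 31, Ivy 13, Yara 25. Rosa eliminated.
Round 4: Vikram 31, Ivy 13, Yara 36. Ivy eliminated.
Round 5: Vikram 44, Yara 36. Vikram has a majority (≥41).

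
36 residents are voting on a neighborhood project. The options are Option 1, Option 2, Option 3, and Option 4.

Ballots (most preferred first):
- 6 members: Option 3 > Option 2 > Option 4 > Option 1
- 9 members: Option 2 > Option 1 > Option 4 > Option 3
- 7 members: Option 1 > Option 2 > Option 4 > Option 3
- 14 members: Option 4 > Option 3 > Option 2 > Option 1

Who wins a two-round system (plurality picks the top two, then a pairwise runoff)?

Round 1 first-place votes: Option 1 7, Option 2 9, Option 3 6, Option 4 14. Option 4 and Option 2 advance.
Runoff: Option 4 is ranked above Option 2 on 14 ballots, Option 2 above Option 4 on 22.

Option 2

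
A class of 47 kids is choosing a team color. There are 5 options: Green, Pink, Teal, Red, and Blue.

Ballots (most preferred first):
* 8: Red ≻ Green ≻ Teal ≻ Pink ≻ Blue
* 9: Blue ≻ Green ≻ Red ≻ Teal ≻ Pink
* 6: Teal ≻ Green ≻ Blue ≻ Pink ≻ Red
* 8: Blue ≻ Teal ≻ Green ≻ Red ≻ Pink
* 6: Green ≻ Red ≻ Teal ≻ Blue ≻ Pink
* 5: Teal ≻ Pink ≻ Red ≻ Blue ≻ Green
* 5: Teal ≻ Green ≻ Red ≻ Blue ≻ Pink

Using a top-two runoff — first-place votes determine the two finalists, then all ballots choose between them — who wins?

Teal

Round 1 first-place votes: Green 6, Pink 0, Teal 16, Red 8, Blue 17. Blue and Teal advance.
Runoff: Blue is ranked above Teal on 17 ballots, Teal above Blue on 30.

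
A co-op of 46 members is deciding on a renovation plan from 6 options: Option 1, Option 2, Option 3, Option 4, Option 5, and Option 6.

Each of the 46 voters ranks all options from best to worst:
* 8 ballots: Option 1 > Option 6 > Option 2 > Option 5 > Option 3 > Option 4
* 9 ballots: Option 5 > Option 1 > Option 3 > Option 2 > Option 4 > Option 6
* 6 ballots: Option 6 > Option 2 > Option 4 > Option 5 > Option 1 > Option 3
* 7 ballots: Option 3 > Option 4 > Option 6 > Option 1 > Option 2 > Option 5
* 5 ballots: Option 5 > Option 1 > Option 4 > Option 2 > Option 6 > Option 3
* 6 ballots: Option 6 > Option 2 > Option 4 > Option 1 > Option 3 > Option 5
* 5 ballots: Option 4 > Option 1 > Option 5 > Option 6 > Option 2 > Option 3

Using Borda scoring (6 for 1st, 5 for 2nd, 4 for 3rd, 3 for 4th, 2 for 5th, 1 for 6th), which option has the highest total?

Option 1

Option 1: 8×6 + 9×5 + 6×2 + 7×3 + 5×5 + 6×3 + 5×5 = 194
Option 2: 8×4 + 9×3 + 6×5 + 7×2 + 5×3 + 6×5 + 5×2 = 158
Option 3: 8×2 + 9×4 + 6×1 + 7×6 + 5×1 + 6×2 + 5×1 = 122
Option 4: 8×1 + 9×2 + 6×4 + 7×5 + 5×4 + 6×4 + 5×6 = 159
Option 5: 8×3 + 9×6 + 6×3 + 7×1 + 5×6 + 6×1 + 5×4 = 159
Option 6: 8×5 + 9×1 + 6×6 + 7×4 + 5×2 + 6×6 + 5×3 = 174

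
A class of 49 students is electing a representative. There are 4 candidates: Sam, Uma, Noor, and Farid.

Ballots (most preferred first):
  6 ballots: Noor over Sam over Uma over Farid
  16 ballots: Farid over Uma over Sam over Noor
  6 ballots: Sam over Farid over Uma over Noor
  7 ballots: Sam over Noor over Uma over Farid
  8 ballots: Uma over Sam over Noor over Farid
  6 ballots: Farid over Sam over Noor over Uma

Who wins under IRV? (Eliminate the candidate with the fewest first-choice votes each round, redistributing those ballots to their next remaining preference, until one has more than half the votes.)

Sam

Round 1: Sam 13, Uma 8, Noor 6, Farid 22. Noor eliminated.
Round 2: Sam 19, Uma 8, Farid 22. Uma eliminated.
Round 3: Sam 27, Farid 22. Sam has a majority (≥25).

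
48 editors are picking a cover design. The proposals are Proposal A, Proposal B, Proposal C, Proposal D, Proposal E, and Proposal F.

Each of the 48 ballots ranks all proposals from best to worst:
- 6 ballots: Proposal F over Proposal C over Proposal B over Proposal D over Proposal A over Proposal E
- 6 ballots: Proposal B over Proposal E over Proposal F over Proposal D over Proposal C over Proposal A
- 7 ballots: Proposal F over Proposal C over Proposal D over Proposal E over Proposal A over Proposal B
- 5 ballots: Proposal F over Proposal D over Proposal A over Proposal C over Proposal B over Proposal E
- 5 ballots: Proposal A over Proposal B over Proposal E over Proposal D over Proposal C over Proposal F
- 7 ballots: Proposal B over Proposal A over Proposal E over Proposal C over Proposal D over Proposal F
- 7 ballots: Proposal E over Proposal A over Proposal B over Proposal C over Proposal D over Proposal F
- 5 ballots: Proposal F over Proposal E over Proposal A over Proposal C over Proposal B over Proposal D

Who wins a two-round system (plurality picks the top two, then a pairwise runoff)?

Round 1 first-place votes: Proposal A 5, Proposal B 13, Proposal C 0, Proposal D 0, Proposal E 7, Proposal F 23. Proposal F and Proposal B advance.
Runoff: Proposal F is ranked above Proposal B on 23 ballots, Proposal B above Proposal F on 25.

Proposal B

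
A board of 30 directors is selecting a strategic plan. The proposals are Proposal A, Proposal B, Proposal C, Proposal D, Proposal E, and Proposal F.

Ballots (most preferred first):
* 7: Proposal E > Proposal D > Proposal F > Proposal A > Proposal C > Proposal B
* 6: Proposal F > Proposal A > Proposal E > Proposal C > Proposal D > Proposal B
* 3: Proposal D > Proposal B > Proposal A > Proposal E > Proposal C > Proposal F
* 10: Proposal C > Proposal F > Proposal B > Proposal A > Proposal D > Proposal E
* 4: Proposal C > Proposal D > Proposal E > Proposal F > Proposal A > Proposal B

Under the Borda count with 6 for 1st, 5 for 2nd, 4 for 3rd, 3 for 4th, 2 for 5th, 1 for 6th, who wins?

Proposal A: 7×3 + 6×5 + 3×4 + 10×3 + 4×2 = 101
Proposal B: 7×1 + 6×1 + 3×5 + 10×4 + 4×1 = 72
Proposal C: 7×2 + 6×3 + 3×2 + 10×6 + 4×6 = 122
Proposal D: 7×5 + 6×2 + 3×6 + 10×2 + 4×5 = 105
Proposal E: 7×6 + 6×4 + 3×3 + 10×1 + 4×4 = 101
Proposal F: 7×4 + 6×6 + 3×1 + 10×5 + 4×3 = 129

Proposal F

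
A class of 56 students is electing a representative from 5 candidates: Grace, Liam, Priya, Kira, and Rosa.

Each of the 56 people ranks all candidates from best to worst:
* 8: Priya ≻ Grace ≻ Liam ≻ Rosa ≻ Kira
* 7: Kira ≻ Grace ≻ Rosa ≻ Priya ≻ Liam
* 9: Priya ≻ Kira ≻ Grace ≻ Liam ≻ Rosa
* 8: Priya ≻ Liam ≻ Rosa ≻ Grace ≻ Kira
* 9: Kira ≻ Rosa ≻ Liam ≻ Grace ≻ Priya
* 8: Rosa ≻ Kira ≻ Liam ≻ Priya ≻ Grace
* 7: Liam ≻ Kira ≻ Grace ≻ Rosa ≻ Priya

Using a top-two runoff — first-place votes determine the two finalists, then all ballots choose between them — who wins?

Kira

Round 1 first-place votes: Grace 0, Liam 7, Priya 25, Kira 16, Rosa 8. Priya and Kira advance.
Runoff: Priya is ranked above Kira on 25 ballots, Kira above Priya on 31.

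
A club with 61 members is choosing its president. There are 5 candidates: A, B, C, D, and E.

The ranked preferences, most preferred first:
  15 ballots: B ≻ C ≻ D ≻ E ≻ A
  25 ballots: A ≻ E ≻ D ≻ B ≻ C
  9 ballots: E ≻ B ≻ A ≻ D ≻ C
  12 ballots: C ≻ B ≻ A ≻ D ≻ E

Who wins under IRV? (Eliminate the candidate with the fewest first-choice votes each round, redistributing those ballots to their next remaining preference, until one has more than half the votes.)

Round 1: A 25, B 15, C 12, D 0, E 9. D eliminated.
Round 2: A 25, B 15, C 12, E 9. E eliminated.
Round 3: A 25, B 24, C 12. C eliminated.
Round 4: A 25, B 36. B has a majority (≥31).

B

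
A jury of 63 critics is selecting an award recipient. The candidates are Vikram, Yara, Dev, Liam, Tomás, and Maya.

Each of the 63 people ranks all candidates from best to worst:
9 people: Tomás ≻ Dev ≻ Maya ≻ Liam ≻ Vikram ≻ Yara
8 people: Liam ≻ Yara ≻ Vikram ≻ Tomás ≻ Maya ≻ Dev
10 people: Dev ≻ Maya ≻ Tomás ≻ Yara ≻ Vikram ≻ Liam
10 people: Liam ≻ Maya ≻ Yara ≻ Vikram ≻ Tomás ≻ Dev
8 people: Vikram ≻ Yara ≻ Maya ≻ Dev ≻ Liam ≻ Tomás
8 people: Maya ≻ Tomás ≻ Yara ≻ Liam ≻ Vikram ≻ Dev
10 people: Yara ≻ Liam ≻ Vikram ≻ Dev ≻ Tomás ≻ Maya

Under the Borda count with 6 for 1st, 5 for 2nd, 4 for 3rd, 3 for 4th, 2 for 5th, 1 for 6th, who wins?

Yara

Vikram: 9×2 + 8×4 + 10×2 + 10×3 + 8×6 + 8×2 + 10×4 = 204
Yara: 9×1 + 8×5 + 10×3 + 10×4 + 8×5 + 8×4 + 10×6 = 251
Dev: 9×5 + 8×1 + 10×6 + 10×1 + 8×3 + 8×1 + 10×3 = 185
Liam: 9×3 + 8×6 + 10×1 + 10×6 + 8×2 + 8×3 + 10×5 = 235
Tomás: 9×6 + 8×3 + 10×4 + 10×2 + 8×1 + 8×5 + 10×2 = 206
Maya: 9×4 + 8×2 + 10×5 + 10×5 + 8×4 + 8×6 + 10×1 = 242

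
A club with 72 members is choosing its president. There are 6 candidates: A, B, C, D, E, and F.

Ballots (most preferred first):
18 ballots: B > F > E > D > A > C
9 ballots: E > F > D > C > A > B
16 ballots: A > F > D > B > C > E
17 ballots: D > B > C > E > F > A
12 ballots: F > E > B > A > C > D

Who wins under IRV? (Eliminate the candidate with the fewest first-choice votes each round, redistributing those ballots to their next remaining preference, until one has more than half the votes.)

F

Round 1: A 16, B 18, C 0, D 17, E 9, F 12. C eliminated.
Round 2: A 16, B 18, D 17, E 9, F 12. E eliminated.
Round 3: A 16, B 18, D 17, F 21. A eliminated.
Round 4: B 18, D 17, F 37. F has a majority (≥37).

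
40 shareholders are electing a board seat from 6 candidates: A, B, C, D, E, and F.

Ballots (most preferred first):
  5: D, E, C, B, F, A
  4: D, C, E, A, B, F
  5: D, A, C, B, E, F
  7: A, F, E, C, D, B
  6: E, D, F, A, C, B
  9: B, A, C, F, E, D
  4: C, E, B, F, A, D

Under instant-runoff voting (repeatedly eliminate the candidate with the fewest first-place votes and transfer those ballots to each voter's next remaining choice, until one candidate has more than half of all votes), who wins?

Round 1: A 7, B 9, C 4, D 14, E 6, F 0. F eliminated.
Round 2: A 7, B 9, C 4, D 14, E 6. C eliminated.
Round 3: A 7, B 9, D 14, E 10. A eliminated.
Round 4: B 9, D 14, E 17. B eliminated.
Round 5: D 14, E 26. E has a majority (≥21).

E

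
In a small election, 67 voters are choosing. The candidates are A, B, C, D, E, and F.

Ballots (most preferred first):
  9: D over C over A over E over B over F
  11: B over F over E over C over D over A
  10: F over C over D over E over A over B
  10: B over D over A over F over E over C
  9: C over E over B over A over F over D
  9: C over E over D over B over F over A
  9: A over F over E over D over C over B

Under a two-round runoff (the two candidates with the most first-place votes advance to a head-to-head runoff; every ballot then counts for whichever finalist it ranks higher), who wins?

C

Round 1 first-place votes: A 9, B 21, C 18, D 9, E 0, F 10. B and C advance.
Runoff: B is ranked above C on 21 ballots, C above B on 46.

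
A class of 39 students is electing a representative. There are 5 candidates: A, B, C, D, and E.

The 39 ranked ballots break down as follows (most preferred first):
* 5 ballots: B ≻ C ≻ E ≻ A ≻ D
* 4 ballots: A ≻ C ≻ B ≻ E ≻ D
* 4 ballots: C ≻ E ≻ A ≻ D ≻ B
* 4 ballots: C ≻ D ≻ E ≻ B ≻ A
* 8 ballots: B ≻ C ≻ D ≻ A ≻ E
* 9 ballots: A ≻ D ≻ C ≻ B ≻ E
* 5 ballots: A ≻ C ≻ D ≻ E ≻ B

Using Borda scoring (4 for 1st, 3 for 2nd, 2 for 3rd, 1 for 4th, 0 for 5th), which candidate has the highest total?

C

A: 5×1 + 4×4 + 4×2 + 4×0 + 8×1 + 9×4 + 5×4 = 93
B: 5×4 + 4×2 + 4×0 + 4×1 + 8×4 + 9×1 + 5×0 = 73
C: 5×3 + 4×3 + 4×4 + 4×4 + 8×3 + 9×2 + 5×3 = 116
D: 5×0 + 4×0 + 4×1 + 4×3 + 8×2 + 9×3 + 5×2 = 69
E: 5×2 + 4×1 + 4×3 + 4×2 + 8×0 + 9×0 + 5×1 = 39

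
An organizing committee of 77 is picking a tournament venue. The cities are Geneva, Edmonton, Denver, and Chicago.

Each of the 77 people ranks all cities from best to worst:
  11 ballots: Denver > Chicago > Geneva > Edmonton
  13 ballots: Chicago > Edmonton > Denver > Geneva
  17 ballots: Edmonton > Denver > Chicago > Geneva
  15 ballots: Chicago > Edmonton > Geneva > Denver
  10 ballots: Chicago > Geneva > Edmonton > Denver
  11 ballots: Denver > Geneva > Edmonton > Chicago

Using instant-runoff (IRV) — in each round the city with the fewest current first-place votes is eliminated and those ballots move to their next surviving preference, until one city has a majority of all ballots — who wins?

Round 1: Geneva 0, Edmonton 17, Denver 22, Chicago 38. Geneva eliminated.
Round 2: Edmonton 17, Denver 22, Chicago 38. Edmonton eliminated.
Round 3: Denver 39, Chicago 38. Denver has a majority (≥39).

Denver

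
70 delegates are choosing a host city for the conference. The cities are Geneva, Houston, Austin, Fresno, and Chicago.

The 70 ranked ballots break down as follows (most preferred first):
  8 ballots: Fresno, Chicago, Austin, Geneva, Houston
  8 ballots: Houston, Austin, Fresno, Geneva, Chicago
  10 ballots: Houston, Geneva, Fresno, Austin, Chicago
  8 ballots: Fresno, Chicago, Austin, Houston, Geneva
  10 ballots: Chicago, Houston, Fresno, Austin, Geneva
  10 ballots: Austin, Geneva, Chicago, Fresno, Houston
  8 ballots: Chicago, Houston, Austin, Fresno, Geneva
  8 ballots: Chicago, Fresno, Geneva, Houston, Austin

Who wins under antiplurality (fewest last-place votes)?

Fresno

Last-place votes: Geneva 26, Houston 18, Austin 8, Fresno 0, Chicago 18.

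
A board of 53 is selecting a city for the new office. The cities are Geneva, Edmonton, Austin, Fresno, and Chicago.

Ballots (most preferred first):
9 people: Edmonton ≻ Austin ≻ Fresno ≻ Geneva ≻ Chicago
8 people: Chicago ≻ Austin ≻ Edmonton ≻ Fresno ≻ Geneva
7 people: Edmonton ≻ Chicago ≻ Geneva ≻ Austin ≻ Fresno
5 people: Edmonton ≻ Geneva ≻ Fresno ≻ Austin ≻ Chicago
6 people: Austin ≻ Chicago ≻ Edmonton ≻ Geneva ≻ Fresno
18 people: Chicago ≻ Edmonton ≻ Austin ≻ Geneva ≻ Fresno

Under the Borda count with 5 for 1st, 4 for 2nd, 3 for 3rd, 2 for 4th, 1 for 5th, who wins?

Geneva: 9×2 + 8×1 + 7×3 + 5×4 + 6×2 + 18×2 = 115
Edmonton: 9×5 + 8×3 + 7×5 + 5×5 + 6×3 + 18×4 = 219
Austin: 9×4 + 8×4 + 7×2 + 5×2 + 6×5 + 18×3 = 176
Fresno: 9×3 + 8×2 + 7×1 + 5×3 + 6×1 + 18×1 = 89
Chicago: 9×1 + 8×5 + 7×4 + 5×1 + 6×4 + 18×5 = 196

Edmonton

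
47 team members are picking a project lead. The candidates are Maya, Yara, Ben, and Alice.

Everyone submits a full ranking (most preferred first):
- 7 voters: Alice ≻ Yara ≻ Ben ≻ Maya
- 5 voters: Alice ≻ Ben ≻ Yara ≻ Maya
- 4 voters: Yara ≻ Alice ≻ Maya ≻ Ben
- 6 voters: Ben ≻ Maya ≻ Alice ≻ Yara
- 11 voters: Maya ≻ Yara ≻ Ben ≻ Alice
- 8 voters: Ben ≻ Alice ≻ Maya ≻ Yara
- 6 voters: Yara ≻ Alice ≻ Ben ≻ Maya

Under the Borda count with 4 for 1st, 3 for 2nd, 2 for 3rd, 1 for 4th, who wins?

Maya: 7×1 + 5×1 + 4×2 + 6×3 + 11×4 + 8×2 + 6×1 = 104
Yara: 7×3 + 5×2 + 4×4 + 6×1 + 11×3 + 8×1 + 6×4 = 118
Ben: 7×2 + 5×3 + 4×1 + 6×4 + 11×2 + 8×4 + 6×2 = 123
Alice: 7×4 + 5×4 + 4×3 + 6×2 + 11×1 + 8×3 + 6×3 = 125

Alice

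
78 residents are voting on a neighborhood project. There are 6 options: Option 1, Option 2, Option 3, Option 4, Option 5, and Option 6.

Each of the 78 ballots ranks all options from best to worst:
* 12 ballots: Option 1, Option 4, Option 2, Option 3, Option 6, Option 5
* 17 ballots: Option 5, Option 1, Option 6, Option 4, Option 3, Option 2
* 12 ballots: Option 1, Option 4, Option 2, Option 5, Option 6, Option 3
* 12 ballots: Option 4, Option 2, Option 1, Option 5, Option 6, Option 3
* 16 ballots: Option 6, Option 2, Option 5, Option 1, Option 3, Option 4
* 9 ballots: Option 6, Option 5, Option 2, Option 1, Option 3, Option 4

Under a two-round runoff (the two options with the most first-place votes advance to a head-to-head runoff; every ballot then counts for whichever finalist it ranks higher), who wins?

Round 1 first-place votes: Option 1 24, Option 2 0, Option 3 0, Option 4 12, Option 5 17, Option 6 25. Option 6 and Option 1 advance.
Runoff: Option 6 is ranked above Option 1 on 25 ballots, Option 1 above Option 6 on 53.

Option 1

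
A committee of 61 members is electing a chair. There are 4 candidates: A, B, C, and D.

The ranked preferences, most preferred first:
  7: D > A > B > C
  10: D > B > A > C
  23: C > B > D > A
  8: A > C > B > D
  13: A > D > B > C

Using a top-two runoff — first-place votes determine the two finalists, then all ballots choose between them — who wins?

Round 1 first-place votes: A 21, B 0, C 23, D 17. C and A advance.
Runoff: C is ranked above A on 23 ballots, A above C on 38.

A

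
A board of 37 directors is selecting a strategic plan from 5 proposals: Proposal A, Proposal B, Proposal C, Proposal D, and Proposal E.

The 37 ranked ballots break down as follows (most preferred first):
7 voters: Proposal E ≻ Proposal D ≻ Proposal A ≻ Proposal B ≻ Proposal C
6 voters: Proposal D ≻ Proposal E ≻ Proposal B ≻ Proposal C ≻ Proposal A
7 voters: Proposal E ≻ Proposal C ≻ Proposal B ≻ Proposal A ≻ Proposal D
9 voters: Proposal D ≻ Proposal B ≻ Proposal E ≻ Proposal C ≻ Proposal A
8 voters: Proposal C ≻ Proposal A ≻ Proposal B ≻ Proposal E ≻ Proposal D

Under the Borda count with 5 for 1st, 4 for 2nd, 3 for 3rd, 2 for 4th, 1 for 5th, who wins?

Proposal A: 7×3 + 6×1 + 7×2 + 9×1 + 8×4 = 82
Proposal B: 7×2 + 6×3 + 7×3 + 9×4 + 8×3 = 113
Proposal C: 7×1 + 6×2 + 7×4 + 9×2 + 8×5 = 105
Proposal D: 7×4 + 6×5 + 7×1 + 9×5 + 8×1 = 118
Proposal E: 7×5 + 6×4 + 7×5 + 9×3 + 8×2 = 137

Proposal E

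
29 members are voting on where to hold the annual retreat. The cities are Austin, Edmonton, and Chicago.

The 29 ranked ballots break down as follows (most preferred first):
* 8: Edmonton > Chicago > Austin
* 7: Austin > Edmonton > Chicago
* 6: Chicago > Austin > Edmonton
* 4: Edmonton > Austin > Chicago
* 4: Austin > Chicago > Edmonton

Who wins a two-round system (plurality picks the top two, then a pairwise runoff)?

Round 1 first-place votes: Austin 11, Edmonton 12, Chicago 6. Edmonton and Austin advance.
Runoff: Edmonton is ranked above Austin on 12 ballots, Austin above Edmonton on 17.

Austin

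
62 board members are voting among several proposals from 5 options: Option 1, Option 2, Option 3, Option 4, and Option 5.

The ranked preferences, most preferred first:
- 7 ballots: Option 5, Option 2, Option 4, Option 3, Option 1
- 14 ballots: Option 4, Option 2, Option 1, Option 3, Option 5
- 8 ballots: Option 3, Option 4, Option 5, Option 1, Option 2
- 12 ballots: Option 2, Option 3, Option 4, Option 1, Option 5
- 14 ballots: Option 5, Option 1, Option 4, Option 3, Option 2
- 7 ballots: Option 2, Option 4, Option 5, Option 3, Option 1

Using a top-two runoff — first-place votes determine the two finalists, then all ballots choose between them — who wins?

Round 1 first-place votes: Option 1 0, Option 2 19, Option 3 8, Option 4 14, Option 5 21. Option 5 and Option 2 advance.
Runoff: Option 5 is ranked above Option 2 on 29 ballots, Option 2 above Option 5 on 33.

Option 2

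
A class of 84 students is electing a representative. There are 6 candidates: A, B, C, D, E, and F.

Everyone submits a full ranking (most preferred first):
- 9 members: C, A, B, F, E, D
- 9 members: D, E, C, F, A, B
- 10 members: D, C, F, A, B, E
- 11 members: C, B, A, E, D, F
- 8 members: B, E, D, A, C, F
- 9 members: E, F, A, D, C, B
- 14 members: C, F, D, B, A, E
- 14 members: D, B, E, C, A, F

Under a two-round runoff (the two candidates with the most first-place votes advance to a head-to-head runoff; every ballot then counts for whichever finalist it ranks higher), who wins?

Round 1 first-place votes: A 0, B 8, C 34, D 33, E 9, F 0. C and D advance.
Runoff: C is ranked above D on 34 ballots, D above C on 50.

D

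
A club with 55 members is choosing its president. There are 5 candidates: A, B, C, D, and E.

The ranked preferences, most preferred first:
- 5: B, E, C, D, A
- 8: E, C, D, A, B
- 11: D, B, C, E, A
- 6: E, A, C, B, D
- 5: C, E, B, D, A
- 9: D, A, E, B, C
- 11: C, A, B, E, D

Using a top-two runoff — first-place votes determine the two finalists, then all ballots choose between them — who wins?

Round 1 first-place votes: A 0, B 5, C 16, D 20, E 14. D and C advance.
Runoff: D is ranked above C on 20 ballots, C above D on 35.

C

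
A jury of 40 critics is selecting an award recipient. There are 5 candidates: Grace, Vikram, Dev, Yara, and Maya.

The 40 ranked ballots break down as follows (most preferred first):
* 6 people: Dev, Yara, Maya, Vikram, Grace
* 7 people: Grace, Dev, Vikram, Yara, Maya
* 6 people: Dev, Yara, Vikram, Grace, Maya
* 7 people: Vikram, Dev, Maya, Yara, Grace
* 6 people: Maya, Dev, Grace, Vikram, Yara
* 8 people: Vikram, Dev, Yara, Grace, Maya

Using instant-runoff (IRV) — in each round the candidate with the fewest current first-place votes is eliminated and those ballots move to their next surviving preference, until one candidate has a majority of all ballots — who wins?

Round 1: Grace 7, Vikram 15, Dev 12, Yara 0, Maya 6. Yara eliminated.
Round 2: Grace 7, Vikram 15, Dev 12, Maya 6. Maya eliminated.
Round 3: Grace 7, Vikram 15, Dev 18. Grace eliminated.
Round 4: Vikram 15, Dev 25. Dev has a majority (≥21).

Dev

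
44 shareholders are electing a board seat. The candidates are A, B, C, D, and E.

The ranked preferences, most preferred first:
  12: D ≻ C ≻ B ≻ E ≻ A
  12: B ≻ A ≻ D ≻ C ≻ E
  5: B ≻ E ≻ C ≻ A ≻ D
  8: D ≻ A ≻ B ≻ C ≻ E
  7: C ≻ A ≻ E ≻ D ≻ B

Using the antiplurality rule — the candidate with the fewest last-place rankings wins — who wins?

C

Last-place votes: A 12, B 7, C 0, D 5, E 20.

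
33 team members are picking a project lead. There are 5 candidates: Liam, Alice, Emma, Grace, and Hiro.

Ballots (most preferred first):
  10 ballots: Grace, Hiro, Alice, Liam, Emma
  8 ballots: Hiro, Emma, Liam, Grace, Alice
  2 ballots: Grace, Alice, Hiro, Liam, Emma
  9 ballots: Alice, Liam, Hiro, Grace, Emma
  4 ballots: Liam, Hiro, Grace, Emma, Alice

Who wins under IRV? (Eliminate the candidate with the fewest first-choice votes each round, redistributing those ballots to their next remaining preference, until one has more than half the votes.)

Hiro

Round 1: Liam 4, Alice 9, Emma 0, Grace 12, Hiro 8. Emma eliminated.
Round 2: Liam 4, Alice 9, Grace 12, Hiro 8. Liam eliminated.
Round 3: Alice 9, Grace 12, Hiro 12. Alice eliminated.
Round 4: Grace 12, Hiro 21. Hiro has a majority (≥17).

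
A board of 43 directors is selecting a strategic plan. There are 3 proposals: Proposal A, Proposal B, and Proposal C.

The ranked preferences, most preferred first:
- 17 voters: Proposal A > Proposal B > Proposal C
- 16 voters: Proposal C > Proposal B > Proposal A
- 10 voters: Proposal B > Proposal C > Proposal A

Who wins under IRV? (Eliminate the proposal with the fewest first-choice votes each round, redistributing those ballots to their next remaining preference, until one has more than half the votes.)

Proposal C

Round 1: Proposal A 17, Proposal B 10, Proposal C 16. Proposal B eliminated.
Round 2: Proposal A 17, Proposal C 26. Proposal C has a majority (≥22).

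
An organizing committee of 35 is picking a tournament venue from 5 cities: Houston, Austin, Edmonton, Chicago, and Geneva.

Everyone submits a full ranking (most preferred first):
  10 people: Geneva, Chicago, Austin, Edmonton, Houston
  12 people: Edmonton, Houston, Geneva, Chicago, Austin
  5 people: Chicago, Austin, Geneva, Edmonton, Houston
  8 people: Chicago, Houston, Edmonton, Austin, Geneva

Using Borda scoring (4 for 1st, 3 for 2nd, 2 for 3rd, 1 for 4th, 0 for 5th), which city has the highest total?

Houston: 10×0 + 12×3 + 5×0 + 8×3 = 60
Austin: 10×2 + 12×0 + 5×3 + 8×1 = 43
Edmonton: 10×1 + 12×4 + 5×1 + 8×2 = 79
Chicago: 10×3 + 12×1 + 5×4 + 8×4 = 94
Geneva: 10×4 + 12×2 + 5×2 + 8×0 = 74

Chicago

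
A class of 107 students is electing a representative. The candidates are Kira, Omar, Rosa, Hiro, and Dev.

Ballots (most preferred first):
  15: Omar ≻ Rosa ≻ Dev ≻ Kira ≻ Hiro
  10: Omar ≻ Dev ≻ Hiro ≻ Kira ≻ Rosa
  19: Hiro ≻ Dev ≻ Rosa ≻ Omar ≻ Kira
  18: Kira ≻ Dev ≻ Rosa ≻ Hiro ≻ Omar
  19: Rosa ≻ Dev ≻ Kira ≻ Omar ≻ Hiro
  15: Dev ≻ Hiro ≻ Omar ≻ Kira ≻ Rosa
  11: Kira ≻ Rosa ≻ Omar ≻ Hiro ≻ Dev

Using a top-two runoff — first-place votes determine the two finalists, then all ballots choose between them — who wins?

Round 1 first-place votes: Kira 29, Omar 25, Rosa 19, Hiro 19, Dev 15. Kira and Omar advance.
Runoff: Kira is ranked above Omar on 48 ballots, Omar above Kira on 59.

Omar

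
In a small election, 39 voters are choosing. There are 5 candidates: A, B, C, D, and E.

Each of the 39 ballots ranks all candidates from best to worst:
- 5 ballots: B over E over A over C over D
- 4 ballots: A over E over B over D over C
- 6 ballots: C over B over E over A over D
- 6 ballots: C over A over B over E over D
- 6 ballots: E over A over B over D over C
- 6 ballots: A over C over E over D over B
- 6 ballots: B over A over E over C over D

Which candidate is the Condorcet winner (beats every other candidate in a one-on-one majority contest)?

A

A vs B: 22–17
A vs C: 27–12
A vs D: 39–0
A vs E: 22–17
A beats every other candidate.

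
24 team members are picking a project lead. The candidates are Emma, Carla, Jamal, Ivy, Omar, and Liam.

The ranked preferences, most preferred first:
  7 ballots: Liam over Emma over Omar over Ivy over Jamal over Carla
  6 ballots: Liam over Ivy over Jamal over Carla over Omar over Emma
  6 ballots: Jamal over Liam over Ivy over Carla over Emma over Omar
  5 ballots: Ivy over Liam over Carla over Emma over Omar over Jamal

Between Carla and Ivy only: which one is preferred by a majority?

Ivy

Carla is ranked above Ivy on 0 ballots; Ivy above Carla on 24.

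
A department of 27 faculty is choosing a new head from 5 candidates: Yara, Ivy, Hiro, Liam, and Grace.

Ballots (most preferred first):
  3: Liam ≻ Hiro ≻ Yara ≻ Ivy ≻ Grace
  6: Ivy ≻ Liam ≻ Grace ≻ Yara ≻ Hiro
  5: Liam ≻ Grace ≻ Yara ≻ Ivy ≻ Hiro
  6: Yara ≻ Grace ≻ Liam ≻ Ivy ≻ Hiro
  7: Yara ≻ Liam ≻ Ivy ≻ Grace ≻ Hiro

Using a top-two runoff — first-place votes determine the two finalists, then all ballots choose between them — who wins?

Round 1 first-place votes: Yara 13, Ivy 6, Hiro 0, Liam 8, Grace 0. Yara and Liam advance.
Runoff: Yara is ranked above Liam on 13 ballots, Liam above Yara on 14.

Liam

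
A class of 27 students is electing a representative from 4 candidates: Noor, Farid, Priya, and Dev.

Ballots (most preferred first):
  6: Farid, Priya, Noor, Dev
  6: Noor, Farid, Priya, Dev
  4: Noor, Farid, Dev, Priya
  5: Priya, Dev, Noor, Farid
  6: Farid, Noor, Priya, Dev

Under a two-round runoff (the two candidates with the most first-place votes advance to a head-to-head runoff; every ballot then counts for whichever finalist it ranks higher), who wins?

Round 1 first-place votes: Noor 10, Farid 12, Priya 5, Dev 0. Farid and Noor advance.
Runoff: Farid is ranked above Noor on 12 ballots, Noor above Farid on 15.

Noor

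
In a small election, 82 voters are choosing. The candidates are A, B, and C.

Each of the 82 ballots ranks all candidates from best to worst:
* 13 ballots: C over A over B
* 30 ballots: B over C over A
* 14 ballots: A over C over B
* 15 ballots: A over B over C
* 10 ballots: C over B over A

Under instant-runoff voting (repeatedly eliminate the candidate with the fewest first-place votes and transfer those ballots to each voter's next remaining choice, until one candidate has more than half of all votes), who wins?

Round 1: A 29, B 30, C 23. C eliminated.
Round 2: A 42, B 40. A has a majority (≥42).

A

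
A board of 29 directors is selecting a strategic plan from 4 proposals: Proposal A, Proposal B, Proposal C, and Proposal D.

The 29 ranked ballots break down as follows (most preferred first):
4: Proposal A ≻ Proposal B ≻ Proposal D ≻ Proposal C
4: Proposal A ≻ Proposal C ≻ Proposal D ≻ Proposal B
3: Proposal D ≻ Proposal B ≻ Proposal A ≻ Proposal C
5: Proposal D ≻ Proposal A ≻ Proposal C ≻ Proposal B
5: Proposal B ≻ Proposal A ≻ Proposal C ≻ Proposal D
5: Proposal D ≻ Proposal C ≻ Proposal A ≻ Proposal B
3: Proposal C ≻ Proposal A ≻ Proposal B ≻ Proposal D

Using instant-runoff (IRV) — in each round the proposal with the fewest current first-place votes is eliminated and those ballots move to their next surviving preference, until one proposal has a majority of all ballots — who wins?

Round 1: Proposal A 8, Proposal B 5, Proposal C 3, Proposal D 13. Proposal C eliminated.
Round 2: Proposal A 11, Proposal B 5, Proposal D 13. Proposal B eliminated.
Round 3: Proposal A 16, Proposal D 13. Proposal A has a majority (≥15).

Proposal A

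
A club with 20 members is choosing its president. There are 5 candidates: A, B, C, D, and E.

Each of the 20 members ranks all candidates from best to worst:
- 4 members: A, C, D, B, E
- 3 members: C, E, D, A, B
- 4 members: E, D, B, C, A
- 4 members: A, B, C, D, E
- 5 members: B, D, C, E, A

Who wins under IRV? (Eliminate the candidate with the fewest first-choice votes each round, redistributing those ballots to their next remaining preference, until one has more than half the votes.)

Round 1: A 8, B 5, C 3, D 0, E 4. D eliminated.
Round 2: A 8, B 5, C 3, E 4. C eliminated.
Round 3: A 8, B 5, E 7. B eliminated.
Round 4: A 8, E 12. E has a majority (≥11).

E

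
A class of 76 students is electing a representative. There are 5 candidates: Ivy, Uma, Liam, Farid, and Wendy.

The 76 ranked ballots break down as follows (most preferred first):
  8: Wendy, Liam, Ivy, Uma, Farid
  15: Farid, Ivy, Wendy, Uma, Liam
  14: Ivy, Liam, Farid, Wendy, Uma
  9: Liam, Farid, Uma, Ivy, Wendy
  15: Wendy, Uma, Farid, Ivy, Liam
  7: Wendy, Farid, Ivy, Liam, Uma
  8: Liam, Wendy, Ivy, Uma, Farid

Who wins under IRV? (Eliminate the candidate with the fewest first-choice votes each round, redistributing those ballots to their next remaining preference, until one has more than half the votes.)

Round 1: Ivy 14, Uma 0, Liam 17, Farid 15, Wendy 30. Uma eliminated.
Round 2: Ivy 14, Liam 17, Farid 15, Wendy 30. Ivy eliminated.
Round 3: Liam 31, Farid 15, Wendy 30. Farid eliminated.
Round 4: Liam 31, Wendy 45. Wendy has a majority (≥39).

Wendy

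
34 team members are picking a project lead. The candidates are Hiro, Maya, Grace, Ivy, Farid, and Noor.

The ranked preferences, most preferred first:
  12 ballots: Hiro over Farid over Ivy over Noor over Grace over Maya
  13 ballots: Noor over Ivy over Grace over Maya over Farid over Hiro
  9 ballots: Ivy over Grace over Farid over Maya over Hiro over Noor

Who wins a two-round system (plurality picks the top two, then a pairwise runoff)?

Round 1 first-place votes: Hiro 12, Maya 0, Grace 0, Ivy 9, Farid 0, Noor 13. Noor and Hiro advance.
Runoff: Noor is ranked above Hiro on 13 ballots, Hiro above Noor on 21.

Hiro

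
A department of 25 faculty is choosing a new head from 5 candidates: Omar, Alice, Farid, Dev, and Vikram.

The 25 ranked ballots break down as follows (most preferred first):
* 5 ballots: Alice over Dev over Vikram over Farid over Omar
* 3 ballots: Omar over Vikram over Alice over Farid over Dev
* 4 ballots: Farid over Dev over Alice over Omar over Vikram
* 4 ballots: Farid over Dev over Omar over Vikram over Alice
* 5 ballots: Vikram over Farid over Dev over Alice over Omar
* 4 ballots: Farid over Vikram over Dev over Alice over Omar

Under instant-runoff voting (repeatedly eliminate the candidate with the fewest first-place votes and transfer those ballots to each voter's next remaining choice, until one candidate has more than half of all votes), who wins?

Round 1: Omar 3, Alice 5, Farid 12, Dev 0, Vikram 5. Dev eliminated.
Round 2: Omar 3, Alice 5, Farid 12, Vikram 5. Omar eliminated.
Round 3: Alice 5, Farid 12, Vikram 8. Alice eliminated.
Round 4: Farid 12, Vikram 13. Vikram has a majority (≥13).

Vikram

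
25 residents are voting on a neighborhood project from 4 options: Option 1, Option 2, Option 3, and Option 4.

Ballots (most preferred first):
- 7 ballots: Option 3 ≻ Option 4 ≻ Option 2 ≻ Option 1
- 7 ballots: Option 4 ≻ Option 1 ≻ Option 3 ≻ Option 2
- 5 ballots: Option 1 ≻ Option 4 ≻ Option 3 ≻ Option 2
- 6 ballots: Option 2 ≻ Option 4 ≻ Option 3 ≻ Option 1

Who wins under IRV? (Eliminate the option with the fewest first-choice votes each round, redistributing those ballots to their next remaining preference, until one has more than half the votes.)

Option 4

Round 1: Option 1 5, Option 2 6, Option 3 7, Option 4 7. Option 1 eliminated.
Round 2: Option 2 6, Option 3 7, Option 4 12. Option 2 eliminated.
Round 3: Option 3 7, Option 4 18. Option 4 has a majority (≥13).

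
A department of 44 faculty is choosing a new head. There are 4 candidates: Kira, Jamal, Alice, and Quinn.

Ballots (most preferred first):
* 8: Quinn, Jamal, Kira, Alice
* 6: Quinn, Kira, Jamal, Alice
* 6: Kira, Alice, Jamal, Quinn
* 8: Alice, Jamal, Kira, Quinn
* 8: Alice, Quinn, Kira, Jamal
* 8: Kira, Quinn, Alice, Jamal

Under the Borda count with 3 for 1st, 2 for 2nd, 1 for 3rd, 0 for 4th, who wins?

Kira: 8×1 + 6×2 + 6×3 + 8×1 + 8×1 + 8×3 = 78
Jamal: 8×2 + 6×1 + 6×1 + 8×2 + 8×0 + 8×0 = 44
Alice: 8×0 + 6×0 + 6×2 + 8×3 + 8×3 + 8×1 = 68
Quinn: 8×3 + 6×3 + 6×0 + 8×0 + 8×2 + 8×2 = 74

Kira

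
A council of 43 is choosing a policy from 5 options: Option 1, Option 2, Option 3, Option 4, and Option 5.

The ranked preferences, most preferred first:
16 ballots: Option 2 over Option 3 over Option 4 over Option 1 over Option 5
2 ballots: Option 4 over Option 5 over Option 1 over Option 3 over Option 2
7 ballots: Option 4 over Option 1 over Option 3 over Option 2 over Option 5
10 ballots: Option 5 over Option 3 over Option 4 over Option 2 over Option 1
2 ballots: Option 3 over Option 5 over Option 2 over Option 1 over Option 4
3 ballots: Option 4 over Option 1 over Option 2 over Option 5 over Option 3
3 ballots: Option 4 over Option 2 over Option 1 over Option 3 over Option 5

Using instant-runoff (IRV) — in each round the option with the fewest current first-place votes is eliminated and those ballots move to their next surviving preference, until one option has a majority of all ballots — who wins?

Round 1: Option 1 0, Option 2 16, Option 3 2, Option 4 15, Option 5 10. Option 1 eliminated.
Round 2: Option 2 16, Option 3 2, Option 4 15, Option 5 10. Option 3 eliminated.
Round 3: Option 2 16, Option 4 15, Option 5 12. Option 5 eliminated.
Round 4: Option 2 18, Option 4 25. Option 4 has a majority (≥22).

Option 4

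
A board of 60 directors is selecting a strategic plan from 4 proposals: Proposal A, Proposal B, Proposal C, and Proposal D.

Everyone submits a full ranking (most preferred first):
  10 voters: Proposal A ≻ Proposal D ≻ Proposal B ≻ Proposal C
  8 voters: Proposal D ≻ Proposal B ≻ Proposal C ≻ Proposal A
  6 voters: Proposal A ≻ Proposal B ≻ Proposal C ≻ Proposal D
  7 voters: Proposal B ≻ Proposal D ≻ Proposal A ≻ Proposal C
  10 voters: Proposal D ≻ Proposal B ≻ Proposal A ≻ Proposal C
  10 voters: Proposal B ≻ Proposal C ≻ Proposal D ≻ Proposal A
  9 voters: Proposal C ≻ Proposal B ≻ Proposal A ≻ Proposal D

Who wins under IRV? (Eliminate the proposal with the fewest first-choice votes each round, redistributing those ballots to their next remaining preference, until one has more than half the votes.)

Round 1: Proposal A 16, Proposal B 17, Proposal C 9, Proposal D 18. Proposal C eliminated.
Round 2: Proposal A 16, Proposal B 26, Proposal D 18. Proposal A eliminated.
Round 3: Proposal B 32, Proposal D 28. Proposal B has a majority (≥31).

Proposal B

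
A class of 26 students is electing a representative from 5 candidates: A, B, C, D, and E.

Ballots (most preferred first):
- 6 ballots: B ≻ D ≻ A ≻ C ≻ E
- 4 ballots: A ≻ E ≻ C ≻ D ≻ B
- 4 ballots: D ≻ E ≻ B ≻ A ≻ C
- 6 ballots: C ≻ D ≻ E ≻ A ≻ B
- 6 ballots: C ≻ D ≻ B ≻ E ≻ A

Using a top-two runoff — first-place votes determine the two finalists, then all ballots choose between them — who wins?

Round 1 first-place votes: A 4, B 6, C 12, D 4, E 0. C and B advance.
Runoff: C is ranked above B on 16 ballots, B above C on 10.

C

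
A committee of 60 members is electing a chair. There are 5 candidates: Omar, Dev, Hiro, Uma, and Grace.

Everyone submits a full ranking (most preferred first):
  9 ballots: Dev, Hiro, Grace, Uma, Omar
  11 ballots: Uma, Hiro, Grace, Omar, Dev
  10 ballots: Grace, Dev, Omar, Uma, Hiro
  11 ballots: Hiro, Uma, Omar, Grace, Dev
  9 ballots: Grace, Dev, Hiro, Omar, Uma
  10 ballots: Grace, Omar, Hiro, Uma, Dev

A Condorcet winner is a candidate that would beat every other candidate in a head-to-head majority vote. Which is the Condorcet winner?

Hiro vs Omar: 40–20
Hiro vs Dev: 32–28
Hiro vs Uma: 39–21
Hiro vs Grace: 31–29
Hiro beats every other candidate.

Hiro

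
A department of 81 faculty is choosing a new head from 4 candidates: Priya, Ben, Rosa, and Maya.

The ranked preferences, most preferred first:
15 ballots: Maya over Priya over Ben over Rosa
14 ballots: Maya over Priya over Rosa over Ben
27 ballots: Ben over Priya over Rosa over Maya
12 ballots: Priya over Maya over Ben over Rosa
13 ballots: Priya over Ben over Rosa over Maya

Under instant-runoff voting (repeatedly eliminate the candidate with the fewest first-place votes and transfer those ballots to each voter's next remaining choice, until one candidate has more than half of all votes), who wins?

Maya

Round 1: Priya 25, Ben 27, Rosa 0, Maya 29. Rosa eliminated.
Round 2: Priya 25, Ben 27, Maya 29. Priya eliminated.
Round 3: Ben 40, Maya 41. Maya has a majority (≥41).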